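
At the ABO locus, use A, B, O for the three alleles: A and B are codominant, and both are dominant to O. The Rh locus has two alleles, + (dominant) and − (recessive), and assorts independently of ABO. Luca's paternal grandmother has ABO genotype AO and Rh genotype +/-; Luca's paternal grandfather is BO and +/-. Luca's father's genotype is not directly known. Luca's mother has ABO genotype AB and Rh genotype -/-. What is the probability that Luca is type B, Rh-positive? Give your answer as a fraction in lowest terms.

3/16

Luca's father's ABO genotype from AO × BO: 1/4 AB, 1/4 AO, 1/4 BO, 1/4 OO.
Crossing each possibility with the mother AB and summing P(type B): 1/4·1/4 + 1/4·1/4 + 1/4·1/2 + 1/4·1/2 = 3/8.
Similarly for Rh via the father's Rh distribution: P(Rh+) = 1/2.
Independent loci: 3/8 × 1/2 = 3/16.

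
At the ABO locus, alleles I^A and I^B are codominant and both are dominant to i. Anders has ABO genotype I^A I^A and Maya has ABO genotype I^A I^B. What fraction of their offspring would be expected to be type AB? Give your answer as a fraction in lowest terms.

1/2

ABO cross I^A I^A × I^A I^B → offspring phenotypes: 1/2 A, 1/2 AB.
So P(type AB) = 1/2.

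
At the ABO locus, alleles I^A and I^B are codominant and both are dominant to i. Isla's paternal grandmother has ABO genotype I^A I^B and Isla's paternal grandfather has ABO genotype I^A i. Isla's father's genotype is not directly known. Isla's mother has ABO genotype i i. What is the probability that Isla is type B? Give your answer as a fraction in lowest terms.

1/4

Isla's father's ABO genotype from I^A I^B × I^A i: 1/4 I^A I^A, 1/4 I^A I^B, 1/4 I^A i, 1/4 I^B i.
Crossing each possibility with the mother i i and summing P(type B): 1/4·0 + 1/4·1/2 + 1/4·0 + 1/4·1/2 = 1/4.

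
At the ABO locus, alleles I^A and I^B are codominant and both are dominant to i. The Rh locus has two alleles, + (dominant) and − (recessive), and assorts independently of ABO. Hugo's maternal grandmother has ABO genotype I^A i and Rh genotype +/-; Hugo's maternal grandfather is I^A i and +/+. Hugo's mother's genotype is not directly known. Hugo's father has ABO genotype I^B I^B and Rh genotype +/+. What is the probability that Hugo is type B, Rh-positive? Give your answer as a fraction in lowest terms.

Hugo's mother's ABO genotype from I^A i × I^A i: 1/4 I^A I^A, 1/2 I^A i, 1/4 i i.
Crossing each possibility with the father I^B I^B and summing P(type B): 1/4·0 + 1/2·1/2 + 1/4·1 = 1/2.
Similarly for Rh via the mother's Rh distribution: P(Rh+) = 1.
Independent loci: 1/2 × 1 = 1/2.

1/2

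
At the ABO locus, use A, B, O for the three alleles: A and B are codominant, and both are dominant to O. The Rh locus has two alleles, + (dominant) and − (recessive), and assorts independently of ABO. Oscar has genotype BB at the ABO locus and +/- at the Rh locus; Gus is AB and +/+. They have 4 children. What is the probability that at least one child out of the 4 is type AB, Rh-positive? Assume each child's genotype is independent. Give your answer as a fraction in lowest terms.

15/16

ABO cross BB × AB → 1/2 B, 1/2 AB.
Rh cross +/- × +/+ → 1 Rh+; so P(type AB, Rh-positive) = 1/2 × 1 = 1/2 per child.
P(none) = (1/2)^4 = 1/16; P(at least one) = 1 − 1/16 = 15/16.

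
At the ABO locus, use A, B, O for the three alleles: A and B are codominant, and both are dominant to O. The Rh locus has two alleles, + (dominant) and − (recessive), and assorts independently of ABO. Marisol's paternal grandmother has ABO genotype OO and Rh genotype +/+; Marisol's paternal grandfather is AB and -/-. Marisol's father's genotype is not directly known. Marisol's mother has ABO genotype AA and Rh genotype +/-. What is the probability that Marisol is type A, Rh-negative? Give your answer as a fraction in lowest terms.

3/16

Marisol's father's ABO genotype from OO × AB: 1/2 AO, 1/2 BO.
Crossing each possibility with the mother AA and summing P(type A): 1/2·1 + 1/2·1/2 = 3/4.
Similarly for Rh via the father's Rh distribution: P(Rh-) = 1/4.
Independent loci: 3/4 × 1/4 = 3/16.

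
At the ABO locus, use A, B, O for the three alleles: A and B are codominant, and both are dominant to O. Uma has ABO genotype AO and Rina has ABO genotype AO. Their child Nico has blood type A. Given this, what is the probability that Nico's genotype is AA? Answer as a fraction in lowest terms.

Cross AO × AO → 1/4 AA, 1/2 AO, 1/4 OO.
Type-A genotypes among offspring: AA (1/4), AO (1/2); total 3/4.
P(AA | type A) = (1/4) / (3/4) = 1/3.

1/3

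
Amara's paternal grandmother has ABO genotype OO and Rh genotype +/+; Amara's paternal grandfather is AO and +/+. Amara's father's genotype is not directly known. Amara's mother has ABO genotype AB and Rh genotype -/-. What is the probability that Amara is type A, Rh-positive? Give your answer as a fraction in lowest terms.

1/2

Amara's father's ABO genotype from OO × AO: 1/2 AO, 1/2 OO.
Crossing each possibility with the mother AB and summing P(type A): 1/2·1/2 + 1/2·1/2 = 1/2.
Similarly for Rh via the father's Rh distribution: P(Rh+) = 1.
Independent loci: 1/2 × 1 = 1/2.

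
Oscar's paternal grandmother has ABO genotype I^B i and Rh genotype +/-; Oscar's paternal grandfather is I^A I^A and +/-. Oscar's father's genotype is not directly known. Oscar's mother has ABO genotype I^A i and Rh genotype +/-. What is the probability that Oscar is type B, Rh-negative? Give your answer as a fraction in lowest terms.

1/32

Oscar's father's ABO genotype from I^B i × I^A I^A: 1/2 I^A I^B, 1/2 I^A i.
Crossing each possibility with the mother I^A i and summing P(type B): 1/2·1/4 + 1/2·0 = 1/8.
Similarly for Rh via the father's Rh distribution: P(Rh-) = 1/4.
Independent loci: 1/8 × 1/4 = 1/32.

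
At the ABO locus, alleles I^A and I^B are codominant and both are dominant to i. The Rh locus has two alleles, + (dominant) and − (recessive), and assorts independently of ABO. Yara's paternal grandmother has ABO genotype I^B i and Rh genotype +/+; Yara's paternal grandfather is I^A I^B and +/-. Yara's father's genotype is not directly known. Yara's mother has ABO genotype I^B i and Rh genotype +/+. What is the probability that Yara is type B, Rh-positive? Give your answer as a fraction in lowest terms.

Yara's father's ABO genotype from I^B i × I^A I^B: 1/4 I^A I^B, 1/4 I^A i, 1/4 I^B I^B, 1/4 I^B i.
Crossing each possibility with the mother I^B i and summing P(type B): 1/4·1/2 + 1/4·1/4 + 1/4·1 + 1/4·3/4 = 5/8.
Similarly for Rh via the father's Rh distribution: P(Rh+) = 1.
Independent loci: 5/8 × 1 = 5/8.

5/8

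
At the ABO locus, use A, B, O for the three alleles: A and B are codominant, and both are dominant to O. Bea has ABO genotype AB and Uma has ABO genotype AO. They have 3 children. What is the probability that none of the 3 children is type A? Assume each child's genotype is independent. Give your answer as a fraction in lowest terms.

1/8

ABO cross AB × AO → 1/2 A, 1/4 B, 1/4 AB.
So P(type A) = 1/2 per child.
P(not type A) = 1/2 for one child; (1/2)^3 = 1/8.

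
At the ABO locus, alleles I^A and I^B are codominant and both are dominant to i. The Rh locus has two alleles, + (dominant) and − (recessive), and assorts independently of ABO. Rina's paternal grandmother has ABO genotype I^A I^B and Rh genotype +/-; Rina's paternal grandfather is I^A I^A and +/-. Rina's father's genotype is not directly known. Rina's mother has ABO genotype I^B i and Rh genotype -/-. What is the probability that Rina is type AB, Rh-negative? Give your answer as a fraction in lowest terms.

Rina's father's ABO genotype from I^A I^B × I^A I^A: 1/2 I^A I^A, 1/2 I^A I^B.
Crossing each possibility with the mother I^B i and summing P(type AB): 1/2·1/2 + 1/2·1/4 = 3/8.
Similarly for Rh via the father's Rh distribution: P(Rh-) = 1/2.
Independent loci: 3/8 × 1/2 = 3/16.

3/16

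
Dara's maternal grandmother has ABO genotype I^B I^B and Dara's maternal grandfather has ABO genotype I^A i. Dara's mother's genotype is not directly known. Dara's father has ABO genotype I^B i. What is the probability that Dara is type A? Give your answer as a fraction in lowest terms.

1/8

Dara's mother's ABO genotype from I^B I^B × I^A i: 1/2 I^A I^B, 1/2 I^B i.
Crossing each possibility with the father I^B i and summing P(type A): 1/2·1/4 + 1/2·0 = 1/8.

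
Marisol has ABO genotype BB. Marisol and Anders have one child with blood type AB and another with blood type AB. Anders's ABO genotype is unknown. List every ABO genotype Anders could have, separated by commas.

For each candidate genotype of Anders, check whether crossing it with BB can produce every observed child phenotype.
  AA → possible child types {AB} ✓
  AB → possible child types {B, AB} ✓
  AO → possible child types {B, AB} ✓
  BB → possible child types {B} ✗
  BO → possible child types {B} ✗
  OO → possible child types {B} ✗

AA, AB, AO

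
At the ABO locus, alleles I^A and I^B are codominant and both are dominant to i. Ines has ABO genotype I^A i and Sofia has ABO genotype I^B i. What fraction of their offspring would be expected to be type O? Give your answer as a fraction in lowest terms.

1/4

ABO cross I^A i × I^B i → offspring phenotypes: 1/4 O, 1/4 A, 1/4 B, 1/4 AB.
So P(type O) = 1/4.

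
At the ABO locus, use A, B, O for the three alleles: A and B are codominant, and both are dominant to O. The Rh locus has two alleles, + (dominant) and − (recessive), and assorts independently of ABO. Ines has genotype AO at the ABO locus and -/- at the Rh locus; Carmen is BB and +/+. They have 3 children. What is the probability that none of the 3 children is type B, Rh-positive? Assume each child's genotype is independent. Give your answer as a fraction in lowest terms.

ABO cross AO × BB → 1/2 B, 1/2 AB.
Rh cross -/- × +/+ → 1 Rh+; so P(type B, Rh-positive) = 1/2 × 1 = 1/2 per child.
P(not type B, Rh-positive) = 1/2 for one child; (1/2)^3 = 1/8.

1/8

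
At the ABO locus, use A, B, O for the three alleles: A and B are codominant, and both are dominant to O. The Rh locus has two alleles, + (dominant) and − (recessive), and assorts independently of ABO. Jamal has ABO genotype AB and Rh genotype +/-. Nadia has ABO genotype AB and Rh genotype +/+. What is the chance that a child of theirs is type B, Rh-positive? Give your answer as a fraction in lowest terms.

1/4

ABO cross AB × AB → offspring phenotypes: 1/4 A, 1/4 B, 1/2 AB.
Rh cross +/- × +/+ → 1 Rh+.
Independent loci: P(type B, Rh-positive) = 1/4 × 1 = 1/4.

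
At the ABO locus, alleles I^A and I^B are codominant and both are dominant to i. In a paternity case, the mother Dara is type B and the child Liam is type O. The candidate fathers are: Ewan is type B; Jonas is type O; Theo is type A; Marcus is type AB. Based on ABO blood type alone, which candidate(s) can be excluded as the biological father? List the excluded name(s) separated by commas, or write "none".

A candidate is excluded only if no genotype consistent with his phenotype could produce a type O child with a type B mother.
Marcus (type AB): no genotype consistent with that phenotype can produce a type-O child with a type-B mother.

Marcus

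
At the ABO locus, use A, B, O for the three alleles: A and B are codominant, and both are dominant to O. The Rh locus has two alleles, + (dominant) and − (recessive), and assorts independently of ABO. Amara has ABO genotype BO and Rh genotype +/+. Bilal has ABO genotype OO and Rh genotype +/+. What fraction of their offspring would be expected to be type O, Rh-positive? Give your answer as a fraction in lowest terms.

ABO cross BO × OO → offspring phenotypes: 1/2 O, 1/2 B.
Rh cross +/+ × +/+ → 1 Rh+.
Independent loci: P(type O, Rh-positive) = 1/2 × 1 = 1/2.

1/2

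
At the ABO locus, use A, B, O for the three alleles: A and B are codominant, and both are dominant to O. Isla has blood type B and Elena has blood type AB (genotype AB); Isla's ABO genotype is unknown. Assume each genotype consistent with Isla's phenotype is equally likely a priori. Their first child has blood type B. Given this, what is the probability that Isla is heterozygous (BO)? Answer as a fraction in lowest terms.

1/2

Possible genotypes: Isla ∈ {BB, BO}; Elena ∈ {AB}.
Weight each parental genotype pair by prior × P(type-B child):
  BB × AB: posterior weight 1/2.
  BO × AB: posterior weight 1/2.
Sum the posterior weight over pairs where Isla is BO: 1/2.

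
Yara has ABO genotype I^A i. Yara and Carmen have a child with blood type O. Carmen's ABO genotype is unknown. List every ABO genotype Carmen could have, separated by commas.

For each candidate genotype of Carmen, check whether crossing it with I^A i can produce every observed child phenotype.
  I^A I^A → possible child types {A} ✗
  I^A I^B → possible child types {A, B, AB} ✗
  I^A i → possible child types {O, A} ✓
  I^B I^B → possible child types {B, AB} ✗
  I^B i → possible child types {O, A, B, AB} ✓
  i i → possible child types {O, A} ✓

I^A i, I^B i, i i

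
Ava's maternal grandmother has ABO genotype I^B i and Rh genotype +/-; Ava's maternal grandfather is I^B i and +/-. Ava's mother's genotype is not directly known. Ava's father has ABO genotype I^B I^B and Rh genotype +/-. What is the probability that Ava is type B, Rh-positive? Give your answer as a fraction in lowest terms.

Ava's mother's ABO genotype from I^B i × I^B i: 1/4 I^B I^B, 1/2 I^B i, 1/4 i i.
Crossing each possibility with the father I^B I^B and summing P(type B): 1/4·1 + 1/2·1 + 1/4·1 = 1.
Similarly for Rh via the mother's Rh distribution: P(Rh+) = 3/4.
Independent loci: 1 × 3/4 = 3/4.

3/4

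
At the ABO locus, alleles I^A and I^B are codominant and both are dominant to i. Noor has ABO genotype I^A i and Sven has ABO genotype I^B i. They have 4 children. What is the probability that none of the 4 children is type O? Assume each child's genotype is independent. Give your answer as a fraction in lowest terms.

81/256

ABO cross I^A i × I^B i → 1/4 O, 1/4 A, 1/4 B, 1/4 AB.
So P(type O) = 1/4 per child.
P(not type O) = 3/4 for one child; (3/4)^4 = 81/256.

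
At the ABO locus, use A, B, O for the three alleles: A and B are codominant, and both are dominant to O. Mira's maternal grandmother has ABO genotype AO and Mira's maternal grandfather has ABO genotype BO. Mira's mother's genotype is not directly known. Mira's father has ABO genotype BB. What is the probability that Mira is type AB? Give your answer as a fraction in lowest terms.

1/4

Mira's mother's ABO genotype from AO × BO: 1/4 AB, 1/4 AO, 1/4 BO, 1/4 OO.
Crossing each possibility with the father BB and summing P(type AB): 1/4·1/2 + 1/4·1/2 + 1/4·0 + 1/4·0 = 1/4.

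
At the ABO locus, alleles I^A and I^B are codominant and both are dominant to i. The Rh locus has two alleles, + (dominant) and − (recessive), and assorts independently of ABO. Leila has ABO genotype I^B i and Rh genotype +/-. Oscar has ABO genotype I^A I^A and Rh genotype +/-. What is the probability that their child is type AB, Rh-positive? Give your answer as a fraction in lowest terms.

3/8

ABO cross I^B i × I^A I^A → offspring phenotypes: 1/2 A, 1/2 AB.
Rh cross +/- × +/- → 3/4 Rh+, 1/4 Rh-.
Independent loci: P(type AB, Rh-positive) = 1/2 × 3/4 = 3/8.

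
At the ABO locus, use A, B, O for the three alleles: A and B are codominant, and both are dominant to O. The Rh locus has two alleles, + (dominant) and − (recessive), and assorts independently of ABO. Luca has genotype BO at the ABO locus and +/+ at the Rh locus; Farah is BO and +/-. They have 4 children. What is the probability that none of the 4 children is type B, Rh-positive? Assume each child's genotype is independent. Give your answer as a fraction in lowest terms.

1/256

ABO cross BO × BO → 1/4 O, 3/4 B.
Rh cross +/+ × +/- → 1 Rh+; so P(type B, Rh-positive) = 3/4 × 1 = 3/4 per child.
P(not type B, Rh-positive) = 1/4 for one child; (1/4)^4 = 1/256.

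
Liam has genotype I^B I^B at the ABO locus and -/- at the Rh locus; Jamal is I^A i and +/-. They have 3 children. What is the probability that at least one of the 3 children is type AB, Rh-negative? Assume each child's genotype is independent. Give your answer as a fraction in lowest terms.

ABO cross I^B I^B × I^A i → 1/2 B, 1/2 AB.
Rh cross -/- × +/- → 1/2 Rh+, 1/2 Rh-; so P(type AB, Rh-negative) = 1/2 × 1/2 = 1/4 per child.
P(none) = (3/4)^3 = 27/64; P(at least one) = 1 − 27/64 = 37/64.

37/64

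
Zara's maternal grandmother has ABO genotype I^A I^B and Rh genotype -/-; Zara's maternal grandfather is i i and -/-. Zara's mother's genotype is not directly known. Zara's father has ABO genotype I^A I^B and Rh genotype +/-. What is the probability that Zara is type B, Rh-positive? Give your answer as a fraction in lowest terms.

Zara's mother's ABO genotype from I^A I^B × i i: 1/2 I^A i, 1/2 I^B i.
Crossing each possibility with the father I^A I^B and summing P(type B): 1/2·1/4 + 1/2·1/2 = 3/8.
Similarly for Rh via the mother's Rh distribution: P(Rh+) = 1/2.
Independent loci: 3/8 × 1/2 = 3/16.

3/16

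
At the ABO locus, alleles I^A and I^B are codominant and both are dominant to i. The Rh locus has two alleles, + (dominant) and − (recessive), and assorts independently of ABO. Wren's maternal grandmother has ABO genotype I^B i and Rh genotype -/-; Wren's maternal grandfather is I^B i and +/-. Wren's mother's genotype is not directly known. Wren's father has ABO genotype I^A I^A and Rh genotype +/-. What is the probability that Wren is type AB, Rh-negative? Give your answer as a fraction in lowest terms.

Wren's mother's ABO genotype from I^B i × I^B i: 1/4 I^B I^B, 1/2 I^B i, 1/4 i i.
Crossing each possibility with the father I^A I^A and summing P(type AB): 1/4·1 + 1/2·1/2 + 1/4·0 = 1/2.
Similarly for Rh via the mother's Rh distribution: P(Rh-) = 3/8.
Independent loci: 1/2 × 3/8 = 3/16.

3/16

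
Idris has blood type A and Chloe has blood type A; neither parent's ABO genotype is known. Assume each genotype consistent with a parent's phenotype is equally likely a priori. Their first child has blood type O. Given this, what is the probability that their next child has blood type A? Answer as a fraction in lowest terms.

Possible genotypes: Idris ∈ {AA, AO}; Chloe ∈ {AA, AO}.
Weight each parental genotype pair by prior × P(type-O child):
  AO × AO: posterior weight 1; P(next child type A) = 3/4.
Weighted sum = 3/4.

3/4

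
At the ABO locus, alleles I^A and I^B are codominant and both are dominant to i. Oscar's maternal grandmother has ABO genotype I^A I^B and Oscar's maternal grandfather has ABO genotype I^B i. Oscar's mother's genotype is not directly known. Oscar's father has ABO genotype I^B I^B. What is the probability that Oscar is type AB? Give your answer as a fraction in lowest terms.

1/4

Oscar's mother's ABO genotype from I^A I^B × I^B i: 1/4 I^A I^B, 1/4 I^A i, 1/4 I^B I^B, 1/4 I^B i.
Crossing each possibility with the father I^B I^B and summing P(type AB): 1/4·1/2 + 1/4·1/2 + 1/4·0 + 1/4·0 = 1/4.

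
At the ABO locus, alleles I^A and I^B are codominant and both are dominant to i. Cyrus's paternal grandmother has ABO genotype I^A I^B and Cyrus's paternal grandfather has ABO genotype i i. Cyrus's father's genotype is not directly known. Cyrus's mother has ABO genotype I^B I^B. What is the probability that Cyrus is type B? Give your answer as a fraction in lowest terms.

Cyrus's father's ABO genotype from I^A I^B × i i: 1/2 I^A i, 1/2 I^B i.
Crossing each possibility with the mother I^B I^B and summing P(type B): 1/2·1/2 + 1/2·1 = 3/4.

3/4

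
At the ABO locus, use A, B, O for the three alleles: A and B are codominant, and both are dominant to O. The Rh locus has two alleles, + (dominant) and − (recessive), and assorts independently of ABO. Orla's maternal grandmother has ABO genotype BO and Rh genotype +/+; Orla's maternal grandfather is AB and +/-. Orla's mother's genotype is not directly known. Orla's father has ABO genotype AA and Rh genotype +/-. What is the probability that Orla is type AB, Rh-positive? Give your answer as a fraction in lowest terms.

Orla's mother's ABO genotype from BO × AB: 1/4 AB, 1/4 AO, 1/4 BB, 1/4 BO.
Crossing each possibility with the father AA and summing P(type AB): 1/4·1/2 + 1/4·0 + 1/4·1 + 1/4·1/2 = 1/2.
Similarly for Rh via the mother's Rh distribution: P(Rh+) = 7/8.
Independent loci: 1/2 × 7/8 = 7/16.

7/16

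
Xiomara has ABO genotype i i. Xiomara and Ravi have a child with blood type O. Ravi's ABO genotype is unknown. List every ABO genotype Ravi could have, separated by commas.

For each candidate genotype of Ravi, check whether crossing it with i i can produce every observed child phenotype.
  I^A I^A → possible child types {A} ✗
  I^A I^B → possible child types {A, B} ✗
  I^A i → possible child types {O, A} ✓
  I^B I^B → possible child types {B} ✗
  I^B i → possible child types {O, B} ✓
  i i → possible child types {O} ✓

I^A i, I^B i, i i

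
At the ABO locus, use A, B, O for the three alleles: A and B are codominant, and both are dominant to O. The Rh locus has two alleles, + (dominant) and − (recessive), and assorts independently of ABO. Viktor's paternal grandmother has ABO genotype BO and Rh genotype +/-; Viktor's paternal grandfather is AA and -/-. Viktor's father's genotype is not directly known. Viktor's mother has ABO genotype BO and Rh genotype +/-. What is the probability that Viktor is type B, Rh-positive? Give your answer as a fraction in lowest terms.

Viktor's father's ABO genotype from BO × AA: 1/2 AB, 1/2 AO.
Crossing each possibility with the mother BO and summing P(type B): 1/2·1/2 + 1/2·1/4 = 3/8.
Similarly for Rh via the father's Rh distribution: P(Rh+) = 5/8.
Independent loci: 3/8 × 5/8 = 15/64.

15/64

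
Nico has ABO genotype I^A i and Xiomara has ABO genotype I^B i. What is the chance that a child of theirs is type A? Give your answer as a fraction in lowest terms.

1/4

ABO cross I^A i × I^B i → offspring phenotypes: 1/4 O, 1/4 A, 1/4 B, 1/4 AB.
So P(type A) = 1/4.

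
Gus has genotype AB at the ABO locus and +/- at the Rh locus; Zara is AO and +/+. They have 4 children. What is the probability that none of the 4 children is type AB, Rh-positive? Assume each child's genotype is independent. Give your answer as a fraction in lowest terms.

ABO cross AB × AO → 1/2 A, 1/4 B, 1/4 AB.
Rh cross +/- × +/+ → 1 Rh+; so P(type AB, Rh-positive) = 1/4 × 1 = 1/4 per child.
P(not type AB, Rh-positive) = 3/4 for one child; (3/4)^4 = 81/256.

81/256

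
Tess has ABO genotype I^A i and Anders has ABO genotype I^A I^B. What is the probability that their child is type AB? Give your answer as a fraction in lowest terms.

1/4

ABO cross I^A i × I^A I^B → offspring phenotypes: 1/2 A, 1/4 B, 1/4 AB.
So P(type AB) = 1/4.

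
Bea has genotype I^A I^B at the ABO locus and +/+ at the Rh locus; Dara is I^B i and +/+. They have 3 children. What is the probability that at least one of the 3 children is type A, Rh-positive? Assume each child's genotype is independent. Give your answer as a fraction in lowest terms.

ABO cross I^A I^B × I^B i → 1/4 A, 1/2 B, 1/4 AB.
Rh cross +/+ × +/+ → 1 Rh+; so P(type A, Rh-positive) = 1/4 × 1 = 1/4 per child.
P(none) = (3/4)^3 = 27/64; P(at least one) = 1 − 27/64 = 37/64.

37/64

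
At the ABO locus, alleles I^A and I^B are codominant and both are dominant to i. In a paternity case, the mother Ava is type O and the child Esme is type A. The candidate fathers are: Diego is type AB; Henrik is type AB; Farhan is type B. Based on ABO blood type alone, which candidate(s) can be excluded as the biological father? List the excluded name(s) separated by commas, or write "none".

A candidate is excluded only if no genotype consistent with his phenotype could produce a type A child with a type O mother.
Farhan (type B): no genotype consistent with that phenotype can produce a type-A child with a type-O mother.

Farhan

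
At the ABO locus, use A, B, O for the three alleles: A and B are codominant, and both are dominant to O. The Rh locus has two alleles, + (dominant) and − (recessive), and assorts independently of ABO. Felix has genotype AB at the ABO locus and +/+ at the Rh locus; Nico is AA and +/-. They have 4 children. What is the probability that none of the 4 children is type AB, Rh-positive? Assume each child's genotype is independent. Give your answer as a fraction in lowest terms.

ABO cross AB × AA → 1/2 A, 1/2 AB.
Rh cross +/+ × +/- → 1 Rh+; so P(type AB, Rh-positive) = 1/2 × 1 = 1/2 per child.
P(not type AB, Rh-positive) = 1/2 for one child; (1/2)^4 = 1/16.

1/16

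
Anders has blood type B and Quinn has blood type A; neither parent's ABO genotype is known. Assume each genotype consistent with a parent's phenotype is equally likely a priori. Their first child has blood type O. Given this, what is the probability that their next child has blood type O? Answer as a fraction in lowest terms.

1/4

Possible genotypes: Anders ∈ {BB, BO}; Quinn ∈ {AA, AO}.
Weight each parental genotype pair by prior × P(type-O child):
  BO × AO: posterior weight 1; P(next child type O) = 1/4.
Weighted sum = 1/4.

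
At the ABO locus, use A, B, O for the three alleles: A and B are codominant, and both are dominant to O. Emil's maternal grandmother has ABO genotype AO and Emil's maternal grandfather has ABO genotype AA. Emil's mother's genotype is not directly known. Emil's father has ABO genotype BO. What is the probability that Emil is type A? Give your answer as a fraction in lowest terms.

3/8

Emil's mother's ABO genotype from AO × AA: 1/2 AA, 1/2 AO.
Crossing each possibility with the father BO and summing P(type A): 1/2·1/2 + 1/2·1/4 = 3/8.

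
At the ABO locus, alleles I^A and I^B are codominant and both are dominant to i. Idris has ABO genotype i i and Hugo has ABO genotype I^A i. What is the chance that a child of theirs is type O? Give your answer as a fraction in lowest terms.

1/2

ABO cross i i × I^A i → offspring phenotypes: 1/2 O, 1/2 A.
So P(type O) = 1/2.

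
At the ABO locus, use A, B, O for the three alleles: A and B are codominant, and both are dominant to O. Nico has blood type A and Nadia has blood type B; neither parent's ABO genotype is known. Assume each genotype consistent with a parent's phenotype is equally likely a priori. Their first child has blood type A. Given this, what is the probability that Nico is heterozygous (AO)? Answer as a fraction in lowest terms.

1/3

Possible genotypes: Nico ∈ {AA, AO}; Nadia ∈ {BB, BO}.
Weight each parental genotype pair by prior × P(type-A child):
  AA × BO: posterior weight 2/3.
  AO × BO: posterior weight 1/3.
Sum the posterior weight over pairs where Nico is AO: 1/3.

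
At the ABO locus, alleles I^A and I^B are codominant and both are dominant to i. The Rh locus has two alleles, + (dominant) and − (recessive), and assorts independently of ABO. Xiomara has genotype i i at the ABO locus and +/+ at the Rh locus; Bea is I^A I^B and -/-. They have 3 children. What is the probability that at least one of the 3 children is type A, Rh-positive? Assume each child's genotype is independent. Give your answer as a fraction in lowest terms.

7/8

ABO cross i i × I^A I^B → 1/2 A, 1/2 B.
Rh cross +/+ × -/- → 1 Rh+; so P(type A, Rh-positive) = 1/2 × 1 = 1/2 per child.
P(none) = (1/2)^3 = 1/8; P(at least one) = 1 − 1/8 = 7/8.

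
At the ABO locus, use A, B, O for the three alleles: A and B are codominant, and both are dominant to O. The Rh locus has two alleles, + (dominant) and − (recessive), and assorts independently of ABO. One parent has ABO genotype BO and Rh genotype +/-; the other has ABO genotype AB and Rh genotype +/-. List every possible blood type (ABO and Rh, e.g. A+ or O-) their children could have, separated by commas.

Gametes from BO × AB give offspring ABO genotypes AB, AO, BB, BO, i.e. phenotypes A, B, AB.
Rh cross +/- × +/- → phenotypes Rh+, Rh-.
Combining independently: A+, A-, B+, B-, AB+, AB-.

A+, A-, B+, B-, AB+, AB-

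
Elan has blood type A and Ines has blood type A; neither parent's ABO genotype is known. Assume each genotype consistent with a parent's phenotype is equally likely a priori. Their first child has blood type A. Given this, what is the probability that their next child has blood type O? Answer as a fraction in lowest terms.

Possible genotypes: Elan ∈ {AA, AO}; Ines ∈ {AA, AO}.
Weight each parental genotype pair by prior × P(type-A child):
  AA × AA: posterior weight 4/15; P(next child type O) = 0.
  AA × AO: posterior weight 4/15; P(next child type O) = 0.
  AO × AA: posterior weight 4/15; P(next child type O) = 0.
  AO × AO: posterior weight 1/5; P(next child type O) = 1/4.
Weighted sum = 1/20.

1/20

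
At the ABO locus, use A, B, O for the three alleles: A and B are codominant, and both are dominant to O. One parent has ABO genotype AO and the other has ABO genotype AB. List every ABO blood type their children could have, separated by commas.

A, B, AB

Gametes from AO × AB give offspring ABO genotypes AA, AB, AO, BO, i.e. phenotypes A, B, AB.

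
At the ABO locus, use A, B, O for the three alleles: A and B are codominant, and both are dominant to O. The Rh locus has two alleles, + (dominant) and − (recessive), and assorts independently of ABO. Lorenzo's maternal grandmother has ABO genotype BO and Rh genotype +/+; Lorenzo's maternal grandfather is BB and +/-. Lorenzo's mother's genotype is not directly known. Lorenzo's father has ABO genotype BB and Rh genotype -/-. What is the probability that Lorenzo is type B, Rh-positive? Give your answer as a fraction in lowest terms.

3/4

Lorenzo's mother's ABO genotype from BO × BB: 1/2 BB, 1/2 BO.
Crossing each possibility with the father BB and summing P(type B): 1/2·1 + 1/2·1 = 1.
Similarly for Rh via the mother's Rh distribution: P(Rh+) = 3/4.
Independent loci: 1 × 3/4 = 3/4.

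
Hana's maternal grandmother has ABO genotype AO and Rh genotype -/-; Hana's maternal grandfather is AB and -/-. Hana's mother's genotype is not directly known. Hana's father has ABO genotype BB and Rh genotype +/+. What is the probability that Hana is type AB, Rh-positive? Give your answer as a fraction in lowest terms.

Hana's mother's ABO genotype from AO × AB: 1/4 AA, 1/4 AB, 1/4 AO, 1/4 BO.
Crossing each possibility with the father BB and summing P(type AB): 1/4·1 + 1/4·1/2 + 1/4·1/2 + 1/4·0 = 1/2.
Similarly for Rh via the mother's Rh distribution: P(Rh+) = 1.
Independent loci: 1/2 × 1 = 1/2.

1/2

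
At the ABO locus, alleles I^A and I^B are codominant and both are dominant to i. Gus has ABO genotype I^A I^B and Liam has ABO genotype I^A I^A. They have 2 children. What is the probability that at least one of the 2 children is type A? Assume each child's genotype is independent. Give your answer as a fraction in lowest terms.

ABO cross I^A I^B × I^A I^A → 1/2 A, 1/2 AB.
So P(type A) = 1/2 per child.
P(none) = (1/2)^2 = 1/4; P(at least one) = 1 − 1/4 = 3/4.

3/4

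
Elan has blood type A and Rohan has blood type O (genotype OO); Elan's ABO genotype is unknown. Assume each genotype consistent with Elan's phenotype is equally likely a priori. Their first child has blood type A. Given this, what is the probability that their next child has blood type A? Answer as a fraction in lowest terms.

5/6

Possible genotypes: Elan ∈ {AA, AO}; Rohan ∈ {OO}.
Weight each parental genotype pair by prior × P(type-A child):
  AA × OO: posterior weight 2/3; P(next child type A) = 1.
  AO × OO: posterior weight 1/3; P(next child type A) = 1/2.
Weighted sum = 5/6.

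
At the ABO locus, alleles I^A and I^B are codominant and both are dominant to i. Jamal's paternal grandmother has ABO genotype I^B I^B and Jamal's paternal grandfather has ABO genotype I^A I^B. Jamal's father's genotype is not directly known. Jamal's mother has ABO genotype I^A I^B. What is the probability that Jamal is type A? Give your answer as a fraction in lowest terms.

1/8

Jamal's father's ABO genotype from I^B I^B × I^A I^B: 1/2 I^A I^B, 1/2 I^B I^B.
Crossing each possibility with the mother I^A I^B and summing P(type A): 1/2·1/4 + 1/2·0 = 1/8.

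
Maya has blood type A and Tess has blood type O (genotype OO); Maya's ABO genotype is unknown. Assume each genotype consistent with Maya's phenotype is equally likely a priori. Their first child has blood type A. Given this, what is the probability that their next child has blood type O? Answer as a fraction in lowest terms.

1/6

Possible genotypes: Maya ∈ {AA, AO}; Tess ∈ {OO}.
Weight each parental genotype pair by prior × P(type-A child):
  AA × OO: posterior weight 2/3; P(next child type O) = 0.
  AO × OO: posterior weight 1/3; P(next child type O) = 1/2.
Weighted sum = 1/6.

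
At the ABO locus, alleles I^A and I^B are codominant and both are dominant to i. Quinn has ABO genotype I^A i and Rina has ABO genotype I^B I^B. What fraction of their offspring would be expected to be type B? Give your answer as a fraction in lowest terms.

ABO cross I^A i × I^B I^B → offspring phenotypes: 1/2 B, 1/2 AB.
So P(type B) = 1/2.

1/2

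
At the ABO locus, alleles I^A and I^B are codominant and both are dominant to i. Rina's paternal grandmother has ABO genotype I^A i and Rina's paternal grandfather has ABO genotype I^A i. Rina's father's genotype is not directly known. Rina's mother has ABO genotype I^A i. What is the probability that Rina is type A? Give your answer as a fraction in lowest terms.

Rina's father's ABO genotype from I^A i × I^A i: 1/4 I^A I^A, 1/2 I^A i, 1/4 i i.
Crossing each possibility with the mother I^A i and summing P(type A): 1/4·1 + 1/2·3/4 + 1/4·1/2 = 3/4.

3/4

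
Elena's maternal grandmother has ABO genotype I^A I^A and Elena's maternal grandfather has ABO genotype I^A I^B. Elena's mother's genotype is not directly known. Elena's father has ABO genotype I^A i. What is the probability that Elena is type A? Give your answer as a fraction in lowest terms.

3/4

Elena's mother's ABO genotype from I^A I^A × I^A I^B: 1/2 I^A I^A, 1/2 I^A I^B.
Crossing each possibility with the father I^A i and summing P(type A): 1/2·1 + 1/2·1/2 = 3/4.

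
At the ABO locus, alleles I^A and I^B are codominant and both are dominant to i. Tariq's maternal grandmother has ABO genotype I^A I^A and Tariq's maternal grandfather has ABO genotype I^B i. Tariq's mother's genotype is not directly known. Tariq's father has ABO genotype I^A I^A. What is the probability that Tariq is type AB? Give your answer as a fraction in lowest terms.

Tariq's mother's ABO genotype from I^A I^A × I^B i: 1/2 I^A I^B, 1/2 I^A i.
Crossing each possibility with the father I^A I^A and summing P(type AB): 1/2·1/2 + 1/2·0 = 1/4.

1/4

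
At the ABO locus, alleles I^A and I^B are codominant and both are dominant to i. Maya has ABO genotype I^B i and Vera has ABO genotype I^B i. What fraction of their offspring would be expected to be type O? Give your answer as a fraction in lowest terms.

ABO cross I^B i × I^B i → offspring phenotypes: 1/4 O, 3/4 B.
So P(type O) = 1/4.

1/4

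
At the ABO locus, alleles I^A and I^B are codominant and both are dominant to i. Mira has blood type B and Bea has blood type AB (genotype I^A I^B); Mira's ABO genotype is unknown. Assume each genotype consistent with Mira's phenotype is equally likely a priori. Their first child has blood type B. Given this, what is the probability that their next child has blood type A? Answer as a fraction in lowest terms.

Possible genotypes: Mira ∈ {I^B I^B, I^B i}; Bea ∈ {I^A I^B}.
Weight each parental genotype pair by prior × P(type-B child):
  I^B I^B × I^A I^B: posterior weight 1/2; P(next child type A) = 0.
  I^B i × I^A I^B: posterior weight 1/2; P(next child type A) = 1/4.
Weighted sum = 1/8.

1/8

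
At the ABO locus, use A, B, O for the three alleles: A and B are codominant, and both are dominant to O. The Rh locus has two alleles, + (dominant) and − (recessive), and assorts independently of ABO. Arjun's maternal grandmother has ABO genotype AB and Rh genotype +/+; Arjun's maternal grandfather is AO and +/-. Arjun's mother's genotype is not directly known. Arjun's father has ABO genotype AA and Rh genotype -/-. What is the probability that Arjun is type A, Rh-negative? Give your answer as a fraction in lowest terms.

Arjun's mother's ABO genotype from AB × AO: 1/4 AA, 1/4 AB, 1/4 AO, 1/4 BO.
Crossing each possibility with the father AA and summing P(type A): 1/4·1 + 1/4·1/2 + 1/4·1 + 1/4·1/2 = 3/4.
Similarly for Rh via the mother's Rh distribution: P(Rh-) = 1/4.
Independent loci: 3/4 × 1/4 = 3/16.

3/16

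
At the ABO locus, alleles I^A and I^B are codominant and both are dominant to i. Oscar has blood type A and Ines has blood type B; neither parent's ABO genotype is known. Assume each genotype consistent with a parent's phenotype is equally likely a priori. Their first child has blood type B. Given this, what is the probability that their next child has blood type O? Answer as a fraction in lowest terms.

Possible genotypes: Oscar ∈ {I^A I^A, I^A i}; Ines ∈ {I^B I^B, I^B i}.
Weight each parental genotype pair by prior × P(type-B child):
  I^A i × I^B I^B: posterior weight 2/3; P(next child type O) = 0.
  I^A i × I^B i: posterior weight 1/3; P(next child type O) = 1/4.
Weighted sum = 1/12.

1/12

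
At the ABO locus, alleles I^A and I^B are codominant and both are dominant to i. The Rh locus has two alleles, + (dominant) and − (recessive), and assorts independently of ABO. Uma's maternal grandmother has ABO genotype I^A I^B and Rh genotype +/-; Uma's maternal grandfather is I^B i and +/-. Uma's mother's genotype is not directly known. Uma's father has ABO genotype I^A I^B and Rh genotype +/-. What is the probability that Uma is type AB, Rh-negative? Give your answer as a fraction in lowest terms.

3/32

Uma's mother's ABO genotype from I^A I^B × I^B i: 1/4 I^A I^B, 1/4 I^A i, 1/4 I^B I^B, 1/4 I^B i.
Crossing each possibility with the father I^A I^B and summing P(type AB): 1/4·1/2 + 1/4·1/4 + 1/4·1/2 + 1/4·1/4 = 3/8.
Similarly for Rh via the mother's Rh distribution: P(Rh-) = 1/4.
Independent loci: 3/8 × 1/4 = 3/32.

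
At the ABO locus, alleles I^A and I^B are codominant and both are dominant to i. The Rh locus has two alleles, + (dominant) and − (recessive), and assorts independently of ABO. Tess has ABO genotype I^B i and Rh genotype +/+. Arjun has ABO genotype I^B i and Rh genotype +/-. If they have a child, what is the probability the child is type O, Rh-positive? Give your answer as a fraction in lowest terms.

1/4

ABO cross I^B i × I^B i → offspring phenotypes: 1/4 O, 3/4 B.
Rh cross +/+ × +/- → 1 Rh+.
Independent loci: P(type O, Rh-positive) = 1/4 × 1 = 1/4.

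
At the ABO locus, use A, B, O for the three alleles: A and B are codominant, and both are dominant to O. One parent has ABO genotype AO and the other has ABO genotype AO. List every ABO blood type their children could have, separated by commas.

O, A

Gametes from AO × AO give offspring ABO genotypes AA, AO, OO, i.e. phenotypes O, A.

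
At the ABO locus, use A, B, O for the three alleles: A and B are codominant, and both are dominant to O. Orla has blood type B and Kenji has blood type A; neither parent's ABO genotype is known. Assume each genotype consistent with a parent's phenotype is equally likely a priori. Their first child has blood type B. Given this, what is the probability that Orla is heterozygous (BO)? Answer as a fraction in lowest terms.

Possible genotypes: Orla ∈ {BB, BO}; Kenji ∈ {AA, AO}.
Weight each parental genotype pair by prior × P(type-B child):
  BB × AO: posterior weight 2/3.
  BO × AO: posterior weight 1/3.
Sum the posterior weight over pairs where Orla is BO: 1/3.

1/3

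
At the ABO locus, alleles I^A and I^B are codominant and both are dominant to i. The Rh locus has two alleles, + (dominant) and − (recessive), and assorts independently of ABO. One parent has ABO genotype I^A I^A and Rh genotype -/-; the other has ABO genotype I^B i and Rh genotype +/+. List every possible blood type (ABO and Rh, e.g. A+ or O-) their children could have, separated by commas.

Gametes from I^A I^A × I^B i give offspring ABO genotypes I^A I^B, I^A i, i.e. phenotypes A, AB.
Rh cross -/- × +/+ → phenotypes Rh+.
Combining independently: A+, AB+.

A+, AB+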